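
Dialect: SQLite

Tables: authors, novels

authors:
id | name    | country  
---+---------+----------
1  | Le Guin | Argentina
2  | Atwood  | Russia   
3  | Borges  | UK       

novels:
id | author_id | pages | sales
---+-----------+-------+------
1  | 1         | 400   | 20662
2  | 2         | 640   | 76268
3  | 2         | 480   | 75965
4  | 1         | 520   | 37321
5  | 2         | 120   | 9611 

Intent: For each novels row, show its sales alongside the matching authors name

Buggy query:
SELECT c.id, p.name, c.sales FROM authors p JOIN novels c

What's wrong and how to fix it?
Bug: JOIN with no ON clause produces a cartesian product; every novels row pairs with every authors row

Fix: Specify the join condition linking the foreign key to the parent id

Corrected query:
SELECT c.id, p.name, c.sales FROM authors p JOIN novels c ON c.author_id = p.id

Result:
id | name    | sales
---+---------+------
1  | Le Guin | 20662
2  | Atwood  | 76268
3  | Atwood  | 75965
4  | Le Guin | 37321
5  | Atwood  | 9611 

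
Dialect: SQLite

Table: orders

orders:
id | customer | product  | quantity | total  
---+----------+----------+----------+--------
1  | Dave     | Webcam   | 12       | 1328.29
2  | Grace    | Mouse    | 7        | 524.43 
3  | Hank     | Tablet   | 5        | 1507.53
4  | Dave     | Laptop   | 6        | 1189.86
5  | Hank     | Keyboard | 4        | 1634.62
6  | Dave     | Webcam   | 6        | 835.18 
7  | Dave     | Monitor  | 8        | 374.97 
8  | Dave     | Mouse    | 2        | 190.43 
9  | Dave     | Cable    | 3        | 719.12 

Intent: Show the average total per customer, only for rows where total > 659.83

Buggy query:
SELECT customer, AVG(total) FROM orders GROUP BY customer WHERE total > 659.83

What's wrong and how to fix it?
Bug: Row-level WHERE must come before GROUP BY in the clause order

Fix: Move the WHERE clause before GROUP BY

Corrected query:
SELECT customer, AVG(total) FROM orders WHERE total > 659.83 GROUP BY customer

Result:
customer | AVG(total)
---------+-----------
Dave     | 1018.1125 
Hank     | 1571.075  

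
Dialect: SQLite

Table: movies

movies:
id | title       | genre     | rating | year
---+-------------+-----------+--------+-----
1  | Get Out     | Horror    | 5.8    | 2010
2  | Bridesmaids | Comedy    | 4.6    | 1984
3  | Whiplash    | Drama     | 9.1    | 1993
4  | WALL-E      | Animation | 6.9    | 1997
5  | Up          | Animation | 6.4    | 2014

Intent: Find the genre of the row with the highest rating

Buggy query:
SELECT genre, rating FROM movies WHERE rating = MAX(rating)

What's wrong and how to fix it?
Bug: MAX(rating) is an aggregate and cannot be used directly in WHERE

Fix: Use a subquery: WHERE rating = (SELECT MAX(rating) FROM movies)

Corrected query:
SELECT genre, rating FROM movies WHERE rating = (SELECT MAX(rating) FROM movies)

Result:
genre | rating
------+-------
Drama | 9.1   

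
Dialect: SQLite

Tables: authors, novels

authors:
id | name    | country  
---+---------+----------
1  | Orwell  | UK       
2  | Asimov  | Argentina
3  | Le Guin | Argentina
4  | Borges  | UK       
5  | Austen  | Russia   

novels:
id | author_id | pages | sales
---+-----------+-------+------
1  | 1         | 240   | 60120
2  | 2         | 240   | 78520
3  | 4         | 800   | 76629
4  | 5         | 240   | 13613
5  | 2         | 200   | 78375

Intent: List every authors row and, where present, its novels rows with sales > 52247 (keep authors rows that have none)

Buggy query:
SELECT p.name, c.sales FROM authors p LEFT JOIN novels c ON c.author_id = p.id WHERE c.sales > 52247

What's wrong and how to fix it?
Bug: A WHERE condition on the right-hand table after LEFT JOIN drops unmatched parents

Fix: Move the right-table condition into the ON clause so unmatched parents are kept

Corrected query:
SELECT p.name, c.sales FROM authors p LEFT JOIN novels c ON c.author_id = p.id AND c.sales > 52247

Result:
name    | sales
--------+------
Orwell  | 60120
Asimov  | 78375
Asimov  | 78520
Le Guin | NULL 
Borges  | 76629
Austen  | NULL 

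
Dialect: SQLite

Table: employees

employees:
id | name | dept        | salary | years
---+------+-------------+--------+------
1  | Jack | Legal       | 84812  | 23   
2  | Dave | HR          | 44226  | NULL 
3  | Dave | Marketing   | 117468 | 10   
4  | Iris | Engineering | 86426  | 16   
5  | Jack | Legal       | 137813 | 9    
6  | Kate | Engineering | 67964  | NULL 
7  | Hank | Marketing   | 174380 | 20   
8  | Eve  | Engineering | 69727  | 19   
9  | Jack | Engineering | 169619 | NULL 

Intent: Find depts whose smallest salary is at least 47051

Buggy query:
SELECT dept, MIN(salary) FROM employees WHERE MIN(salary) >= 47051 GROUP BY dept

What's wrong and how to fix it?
Bug: MIN() in WHERE is a misuse of aggregate

Fix: Replace WHERE with HAVING after the GROUP BY

Corrected query:
SELECT dept, MIN(salary) FROM employees GROUP BY dept HAVING MIN(salary) >= 47051

Result:
dept        | MIN(salary)
------------+------------
Engineering | 67964      
Legal       | 84812      
Marketing   | 117468     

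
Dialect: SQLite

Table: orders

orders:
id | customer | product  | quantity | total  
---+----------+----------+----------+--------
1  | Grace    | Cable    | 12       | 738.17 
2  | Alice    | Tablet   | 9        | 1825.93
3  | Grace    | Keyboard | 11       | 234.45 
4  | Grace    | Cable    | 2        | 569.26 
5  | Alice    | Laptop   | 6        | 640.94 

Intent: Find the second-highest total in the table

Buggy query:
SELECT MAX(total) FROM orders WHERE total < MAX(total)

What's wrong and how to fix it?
Bug: MAX(total) on the right of the comparison is an aggregate-in-WHERE error

Fix: Put the inner MAX in a scalar subquery

Corrected query:
SELECT MAX(total) FROM orders WHERE total < (SELECT MAX(total) FROM orders)

Result:
MAX(total)
----------
738.17    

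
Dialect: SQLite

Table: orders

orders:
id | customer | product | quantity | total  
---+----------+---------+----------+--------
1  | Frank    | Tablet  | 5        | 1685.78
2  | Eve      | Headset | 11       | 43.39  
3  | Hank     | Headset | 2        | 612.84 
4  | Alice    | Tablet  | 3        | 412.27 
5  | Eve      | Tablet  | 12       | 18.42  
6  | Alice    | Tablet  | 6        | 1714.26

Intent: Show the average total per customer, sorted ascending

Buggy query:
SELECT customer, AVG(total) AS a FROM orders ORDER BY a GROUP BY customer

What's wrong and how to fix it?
Bug: GROUP BY must precede ORDER BY

Fix: Move ORDER BY to the end, after GROUP BY

Corrected query:
SELECT customer, AVG(total) AS a FROM orders GROUP BY customer ORDER BY a

Result:
customer | a       
---------+---------
Eve      | 30.905  
Hank     | 612.84  
Alice    | 1063.265
Frank    | 1685.78 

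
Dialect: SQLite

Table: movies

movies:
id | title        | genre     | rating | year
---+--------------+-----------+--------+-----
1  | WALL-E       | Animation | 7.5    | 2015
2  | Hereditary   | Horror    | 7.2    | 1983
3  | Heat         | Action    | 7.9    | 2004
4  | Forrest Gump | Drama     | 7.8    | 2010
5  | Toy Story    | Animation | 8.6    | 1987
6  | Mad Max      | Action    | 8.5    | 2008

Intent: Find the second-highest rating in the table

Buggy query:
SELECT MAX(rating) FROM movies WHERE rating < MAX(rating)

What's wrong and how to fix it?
Bug: The inner MAX is an aggregate inside WHERE, which is not allowed

Fix: Put the inner MAX in a scalar subquery

Corrected query:
SELECT MAX(rating) FROM movies WHERE rating < (SELECT MAX(rating) FROM movies)

Result:
MAX(rating)
-----------
8.5        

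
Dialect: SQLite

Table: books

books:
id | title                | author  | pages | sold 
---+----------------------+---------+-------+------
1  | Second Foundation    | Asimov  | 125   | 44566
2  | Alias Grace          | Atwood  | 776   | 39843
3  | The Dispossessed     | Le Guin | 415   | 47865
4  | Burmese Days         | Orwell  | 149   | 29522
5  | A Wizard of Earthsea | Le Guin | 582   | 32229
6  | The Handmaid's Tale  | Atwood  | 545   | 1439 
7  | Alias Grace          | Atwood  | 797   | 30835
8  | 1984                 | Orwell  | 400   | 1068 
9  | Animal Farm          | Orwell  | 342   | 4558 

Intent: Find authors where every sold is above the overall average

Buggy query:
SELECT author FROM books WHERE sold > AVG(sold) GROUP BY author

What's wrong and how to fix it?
Bug: AVG() is an aggregate; it can't sit directly in WHERE

Fix: Compute the overall average in a scalar subquery and compare each group's MIN against it in HAVING

Corrected query:
SELECT author FROM books GROUP BY author HAVING MIN(sold) > (SELECT AVG(sold) FROM books)

Result:
author 
-------
Asimov 
Le Guin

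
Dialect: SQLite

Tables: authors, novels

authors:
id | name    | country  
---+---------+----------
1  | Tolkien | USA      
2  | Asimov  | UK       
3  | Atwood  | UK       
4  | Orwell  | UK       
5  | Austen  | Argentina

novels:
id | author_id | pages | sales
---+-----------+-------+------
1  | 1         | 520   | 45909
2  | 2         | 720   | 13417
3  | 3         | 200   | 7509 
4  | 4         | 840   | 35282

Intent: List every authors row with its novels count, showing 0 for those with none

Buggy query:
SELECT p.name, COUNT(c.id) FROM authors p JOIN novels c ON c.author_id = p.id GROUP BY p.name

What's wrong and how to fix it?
Bug: An inner join excludes parents with zero children

Fix: Use LEFT JOIN so parents without children still appear (COUNT(c.id) gives 0)

Corrected query:
SELECT p.name, COUNT(c.id) FROM authors p LEFT JOIN novels c ON c.author_id = p.id GROUP BY p.name

Result:
name    | COUNT(c.id)
--------+------------
Asimov  | 1          
Atwood  | 1          
Austen  | 0          
Orwell  | 1          
Tolkien | 1          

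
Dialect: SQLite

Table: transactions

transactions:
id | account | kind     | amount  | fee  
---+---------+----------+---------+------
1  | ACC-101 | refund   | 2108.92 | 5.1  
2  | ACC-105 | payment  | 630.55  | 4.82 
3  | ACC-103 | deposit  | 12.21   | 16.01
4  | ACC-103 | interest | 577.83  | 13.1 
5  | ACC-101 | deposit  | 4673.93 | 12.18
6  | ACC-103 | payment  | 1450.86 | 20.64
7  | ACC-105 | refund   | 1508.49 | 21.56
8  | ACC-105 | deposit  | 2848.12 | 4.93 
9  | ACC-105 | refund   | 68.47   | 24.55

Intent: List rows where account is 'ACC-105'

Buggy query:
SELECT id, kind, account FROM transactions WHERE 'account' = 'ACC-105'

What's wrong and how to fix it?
Bug: 'account' in single quotes is a string literal, not the column; the comparison is literal-vs-literal and never true

Fix: Remove the quotes around the column name (or use double quotes for an identifier)

Corrected query:
SELECT id, kind, account FROM transactions WHERE account = 'ACC-105'

Result:
id | kind    | account
---+---------+--------
2  | payment | ACC-105
7  | refund  | ACC-105
8  | deposit | ACC-105
9  | refund  | ACC-105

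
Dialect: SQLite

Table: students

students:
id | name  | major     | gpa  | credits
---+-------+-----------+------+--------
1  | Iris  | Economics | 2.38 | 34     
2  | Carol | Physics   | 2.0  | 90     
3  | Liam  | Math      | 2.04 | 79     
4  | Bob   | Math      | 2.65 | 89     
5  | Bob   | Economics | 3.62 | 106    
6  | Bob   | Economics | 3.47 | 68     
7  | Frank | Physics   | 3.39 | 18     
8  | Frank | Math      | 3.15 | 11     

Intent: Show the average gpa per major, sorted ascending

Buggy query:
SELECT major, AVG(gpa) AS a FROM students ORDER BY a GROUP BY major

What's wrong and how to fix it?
Bug: ORDER BY appears before GROUP BY; SQL clause order requires GROUP BY first

Fix: Move ORDER BY to the end, after GROUP BY

Corrected query:
SELECT major, AVG(gpa) AS a FROM students GROUP BY major ORDER BY a

Result:
major     | a       
----------+---------
Math      | 2.613333
Physics   | 2.695   
Economics | 3.156667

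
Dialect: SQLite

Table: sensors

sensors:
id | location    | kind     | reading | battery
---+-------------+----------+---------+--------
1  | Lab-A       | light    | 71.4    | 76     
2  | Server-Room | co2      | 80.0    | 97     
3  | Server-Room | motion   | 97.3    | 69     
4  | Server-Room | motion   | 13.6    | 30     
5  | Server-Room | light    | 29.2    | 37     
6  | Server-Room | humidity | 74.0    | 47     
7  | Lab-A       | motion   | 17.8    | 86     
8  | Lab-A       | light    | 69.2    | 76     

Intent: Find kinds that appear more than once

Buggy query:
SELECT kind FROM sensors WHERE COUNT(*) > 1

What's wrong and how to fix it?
Bug: WHERE can't reference COUNT(*); aggregates are computed after WHERE

Fix: GROUP BY kind, then filter groups with HAVING COUNT(*) > 1

Corrected query:
SELECT kind FROM sensors GROUP BY kind HAVING COUNT(*) > 1

Result:
kind  
------
light 
motion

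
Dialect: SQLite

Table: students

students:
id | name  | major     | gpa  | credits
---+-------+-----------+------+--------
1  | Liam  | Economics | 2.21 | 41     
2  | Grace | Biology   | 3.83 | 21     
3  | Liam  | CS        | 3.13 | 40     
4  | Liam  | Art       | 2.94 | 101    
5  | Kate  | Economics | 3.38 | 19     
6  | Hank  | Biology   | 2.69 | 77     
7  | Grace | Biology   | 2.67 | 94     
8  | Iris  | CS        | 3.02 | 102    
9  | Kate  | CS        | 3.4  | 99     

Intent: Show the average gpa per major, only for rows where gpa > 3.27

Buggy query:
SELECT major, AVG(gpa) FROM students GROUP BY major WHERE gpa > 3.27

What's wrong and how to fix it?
Bug: Row-level WHERE must come before GROUP BY in the clause order

Fix: Move the WHERE clause before GROUP BY

Corrected query:
SELECT major, AVG(gpa) FROM students WHERE gpa > 3.27 GROUP BY major

Result:
major     | AVG(gpa)
----------+---------
Biology   | 3.83    
CS        | 3.4     
Economics | 3.38    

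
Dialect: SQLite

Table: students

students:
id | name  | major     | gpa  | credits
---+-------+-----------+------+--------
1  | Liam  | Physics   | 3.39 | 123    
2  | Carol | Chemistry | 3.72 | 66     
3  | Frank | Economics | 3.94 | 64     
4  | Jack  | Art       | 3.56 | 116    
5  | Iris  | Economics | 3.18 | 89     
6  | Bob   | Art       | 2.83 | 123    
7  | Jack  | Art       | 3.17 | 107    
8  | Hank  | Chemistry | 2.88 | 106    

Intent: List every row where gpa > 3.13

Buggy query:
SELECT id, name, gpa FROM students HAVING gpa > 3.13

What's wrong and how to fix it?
Bug: This is a non-aggregate query (no GROUP BY, no aggregates), so in SQLite the HAVING clause is invalid here; a row-level condition belongs in WHERE

Fix: Replace HAVING with WHERE since the condition applies to individual rows

Corrected query:
SELECT id, name, gpa FROM students WHERE gpa > 3.13

Result:
id | name  | gpa 
---+-------+-----
1  | Liam  | 3.39
2  | Carol | 3.72
3  | Frank | 3.94
4  | Jack  | 3.56
5  | Iris  | 3.18
7  | Jack  | 3.17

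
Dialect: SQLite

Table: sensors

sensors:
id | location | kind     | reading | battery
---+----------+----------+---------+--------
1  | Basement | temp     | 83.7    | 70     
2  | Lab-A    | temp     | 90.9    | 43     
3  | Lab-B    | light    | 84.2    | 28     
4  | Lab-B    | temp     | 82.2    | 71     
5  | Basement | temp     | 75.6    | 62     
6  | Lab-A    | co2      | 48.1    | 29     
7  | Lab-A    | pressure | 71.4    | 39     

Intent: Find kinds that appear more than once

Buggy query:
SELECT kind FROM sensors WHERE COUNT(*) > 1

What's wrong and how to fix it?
Bug: COUNT(*) is an aggregate and cannot be used in WHERE

Fix: Group first, then use HAVING for the count condition

Corrected query:
SELECT kind FROM sensors GROUP BY kind HAVING COUNT(*) > 1

Result:
kind
----
temp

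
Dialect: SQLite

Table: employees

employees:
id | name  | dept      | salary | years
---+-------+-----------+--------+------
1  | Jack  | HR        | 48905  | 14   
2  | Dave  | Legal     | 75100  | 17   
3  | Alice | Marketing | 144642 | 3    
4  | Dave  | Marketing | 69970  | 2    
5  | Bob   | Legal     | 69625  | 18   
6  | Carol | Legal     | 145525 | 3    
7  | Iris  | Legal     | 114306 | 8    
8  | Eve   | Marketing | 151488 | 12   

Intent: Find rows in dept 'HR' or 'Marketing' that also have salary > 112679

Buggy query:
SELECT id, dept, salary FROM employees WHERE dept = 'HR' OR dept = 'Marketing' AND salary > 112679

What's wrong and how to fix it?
Bug: Without parentheses, AND is evaluated before OR, so the salary filter only applies to the 'Marketing' branch

Fix: Group the OR with parentheses (or use IN), then AND the threshold

Corrected query:
SELECT id, dept, salary FROM employees WHERE (dept = 'HR' OR dept = 'Marketing') AND salary > 112679

Result:
id | dept      | salary
---+-----------+-------
3  | Marketing | 144642
8  | Marketing | 151488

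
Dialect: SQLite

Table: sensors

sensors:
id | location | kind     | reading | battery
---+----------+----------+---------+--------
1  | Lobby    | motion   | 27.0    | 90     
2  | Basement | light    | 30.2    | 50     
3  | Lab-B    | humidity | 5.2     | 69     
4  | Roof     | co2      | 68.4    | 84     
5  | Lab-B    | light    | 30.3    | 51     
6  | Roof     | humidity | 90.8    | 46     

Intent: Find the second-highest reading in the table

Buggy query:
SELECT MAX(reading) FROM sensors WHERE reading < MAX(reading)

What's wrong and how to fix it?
Bug: The inner MAX is an aggregate inside WHERE, which is not allowed

Fix: Put the inner MAX in a scalar subquery

Corrected query:
SELECT MAX(reading) FROM sensors WHERE reading < (SELECT MAX(reading) FROM sensors)

Result:
MAX(reading)
------------
68.4        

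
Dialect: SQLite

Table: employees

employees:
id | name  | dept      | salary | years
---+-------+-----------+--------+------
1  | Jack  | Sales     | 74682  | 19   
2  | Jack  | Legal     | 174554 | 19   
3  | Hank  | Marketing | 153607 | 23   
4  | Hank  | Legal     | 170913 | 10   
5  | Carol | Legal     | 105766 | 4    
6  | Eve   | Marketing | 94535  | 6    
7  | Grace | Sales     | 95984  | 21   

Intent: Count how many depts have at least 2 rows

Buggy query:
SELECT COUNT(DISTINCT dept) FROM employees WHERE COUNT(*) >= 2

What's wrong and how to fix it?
Bug: COUNT(*) cannot appear in WHERE; the per-group count doesn't exist yet

Fix: Use a subquery that GROUPs and filters with HAVING, then count its rows

Corrected query:
SELECT COUNT(*) FROM (SELECT dept FROM employees GROUP BY dept HAVING COUNT(*) >= 2)

Result:
COUNT(*)
--------
3       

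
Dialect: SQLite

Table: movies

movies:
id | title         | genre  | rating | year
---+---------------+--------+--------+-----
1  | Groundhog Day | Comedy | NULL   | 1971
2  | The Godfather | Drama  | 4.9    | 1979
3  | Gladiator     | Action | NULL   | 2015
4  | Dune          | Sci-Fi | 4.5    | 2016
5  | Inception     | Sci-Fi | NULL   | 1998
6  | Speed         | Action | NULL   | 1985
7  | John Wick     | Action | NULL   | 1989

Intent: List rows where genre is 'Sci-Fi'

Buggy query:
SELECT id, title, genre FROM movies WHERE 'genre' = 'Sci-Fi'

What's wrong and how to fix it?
Bug: Single quotes denote string literals in SQL; the column name is being compared as a constant string

Fix: Remove the quotes around the column name (or use double quotes for an identifier)

Corrected query:
SELECT id, title, genre FROM movies WHERE genre = 'Sci-Fi'

Result:
id | title     | genre 
---+-----------+-------
4  | Dune      | Sci-Fi
5  | Inception | Sci-Fi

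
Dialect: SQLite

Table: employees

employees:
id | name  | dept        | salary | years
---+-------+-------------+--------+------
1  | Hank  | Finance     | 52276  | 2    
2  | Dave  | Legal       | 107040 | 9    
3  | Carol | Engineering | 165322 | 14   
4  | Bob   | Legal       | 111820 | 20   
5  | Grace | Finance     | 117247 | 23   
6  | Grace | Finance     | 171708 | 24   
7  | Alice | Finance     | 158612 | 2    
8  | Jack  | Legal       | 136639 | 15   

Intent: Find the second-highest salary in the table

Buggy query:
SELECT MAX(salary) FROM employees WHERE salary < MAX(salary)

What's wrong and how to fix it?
Bug: The inner MAX is an aggregate inside WHERE, which is not allowed

Fix: Put the inner MAX in a scalar subquery

Corrected query:
SELECT MAX(salary) FROM employees WHERE salary < (SELECT MAX(salary) FROM employees)

Result:
MAX(salary)
-----------
165322     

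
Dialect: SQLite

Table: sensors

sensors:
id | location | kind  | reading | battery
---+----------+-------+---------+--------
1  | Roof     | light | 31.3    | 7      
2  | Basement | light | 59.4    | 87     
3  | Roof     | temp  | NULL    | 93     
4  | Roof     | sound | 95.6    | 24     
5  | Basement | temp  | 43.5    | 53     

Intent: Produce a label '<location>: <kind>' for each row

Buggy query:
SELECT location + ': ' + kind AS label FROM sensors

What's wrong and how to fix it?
Bug: '+' is numeric addition; on text columns SQLite converts them to 0 instead of concatenating

Fix: Use the || operator for string concatenation

Corrected query:
SELECT location || ': ' || kind AS label FROM sensors

Result:
label          
---------------
Roof: light    
Basement: light
Roof: temp     
Roof: sound    
Basement: temp 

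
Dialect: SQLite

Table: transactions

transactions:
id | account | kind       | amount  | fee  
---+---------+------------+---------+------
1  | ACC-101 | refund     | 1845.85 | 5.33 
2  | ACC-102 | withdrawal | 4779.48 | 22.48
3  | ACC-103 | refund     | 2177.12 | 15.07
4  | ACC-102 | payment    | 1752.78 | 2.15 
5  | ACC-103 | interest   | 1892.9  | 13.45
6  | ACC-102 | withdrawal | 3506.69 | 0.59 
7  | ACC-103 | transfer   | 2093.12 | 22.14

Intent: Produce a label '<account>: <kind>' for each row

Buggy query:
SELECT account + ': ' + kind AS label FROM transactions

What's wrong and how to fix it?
Bug: SQLite uses || for string concatenation; + coerces text to numbers (yielding 0)

Fix: Replace + with || to concatenate text

Corrected query:
SELECT account || ': ' || kind AS label FROM transactions

Result:
label              
-------------------
ACC-101: refund    
ACC-102: withdrawal
ACC-103: refund    
ACC-102: payment   
ACC-103: interest  
ACC-102: withdrawal
ACC-103: transfer  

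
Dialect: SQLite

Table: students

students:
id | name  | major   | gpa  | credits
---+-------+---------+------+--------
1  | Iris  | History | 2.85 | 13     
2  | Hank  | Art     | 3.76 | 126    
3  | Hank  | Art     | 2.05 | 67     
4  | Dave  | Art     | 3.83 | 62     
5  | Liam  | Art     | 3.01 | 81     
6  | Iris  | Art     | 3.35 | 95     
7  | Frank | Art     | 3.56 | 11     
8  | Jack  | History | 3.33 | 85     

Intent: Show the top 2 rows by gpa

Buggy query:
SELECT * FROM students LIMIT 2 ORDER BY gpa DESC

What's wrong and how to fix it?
Bug: ORDER BY cannot follow LIMIT; LIMIT is the final clause

Fix: Swap the clauses: ORDER BY first, then LIMIT

Corrected query:
SELECT * FROM students ORDER BY gpa DESC LIMIT 2

Result:
id | name | major | gpa  | credits
---+------+-------+------+--------
4  | Dave | Art   | 3.83 | 62     
2  | Hank | Art   | 3.76 | 126    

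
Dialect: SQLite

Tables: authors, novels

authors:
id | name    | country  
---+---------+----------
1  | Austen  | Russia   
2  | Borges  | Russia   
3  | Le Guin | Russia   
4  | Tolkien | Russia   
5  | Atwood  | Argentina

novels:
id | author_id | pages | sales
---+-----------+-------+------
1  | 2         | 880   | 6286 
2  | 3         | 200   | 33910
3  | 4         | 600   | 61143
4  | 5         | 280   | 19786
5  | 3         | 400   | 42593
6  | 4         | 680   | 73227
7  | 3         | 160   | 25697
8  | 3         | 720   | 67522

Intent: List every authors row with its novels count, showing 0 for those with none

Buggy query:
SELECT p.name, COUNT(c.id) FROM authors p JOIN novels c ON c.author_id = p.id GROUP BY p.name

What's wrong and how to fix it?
Bug: INNER JOIN drops authors rows that have no matching novels rows

Fix: Use LEFT JOIN so parents without children still appear (COUNT(c.id) gives 0)

Corrected query:
SELECT p.name, COUNT(c.id) FROM authors p LEFT JOIN novels c ON c.author_id = p.id GROUP BY p.name

Result:
name    | COUNT(c.id)
--------+------------
Atwood  | 1          
Austen  | 0          
Borges  | 1          
Le Guin | 4          
Tolkien | 2          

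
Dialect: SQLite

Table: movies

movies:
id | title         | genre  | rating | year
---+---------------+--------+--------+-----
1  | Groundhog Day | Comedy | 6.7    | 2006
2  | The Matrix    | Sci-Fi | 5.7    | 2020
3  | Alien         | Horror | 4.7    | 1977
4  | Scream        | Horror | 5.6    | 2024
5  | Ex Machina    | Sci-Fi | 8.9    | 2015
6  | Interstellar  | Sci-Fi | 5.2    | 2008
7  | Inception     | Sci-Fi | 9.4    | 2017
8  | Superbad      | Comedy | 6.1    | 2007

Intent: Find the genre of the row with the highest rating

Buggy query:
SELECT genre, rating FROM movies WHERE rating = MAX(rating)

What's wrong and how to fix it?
Bug: WHERE is evaluated per row; an aggregate over the whole table isn't defined there

Fix: Use a subquery: WHERE rating = (SELECT MAX(rating) FROM movies)

Corrected query:
SELECT genre, rating FROM movies WHERE rating = (SELECT MAX(rating) FROM movies)

Result:
genre  | rating
-------+-------
Sci-Fi | 9.4   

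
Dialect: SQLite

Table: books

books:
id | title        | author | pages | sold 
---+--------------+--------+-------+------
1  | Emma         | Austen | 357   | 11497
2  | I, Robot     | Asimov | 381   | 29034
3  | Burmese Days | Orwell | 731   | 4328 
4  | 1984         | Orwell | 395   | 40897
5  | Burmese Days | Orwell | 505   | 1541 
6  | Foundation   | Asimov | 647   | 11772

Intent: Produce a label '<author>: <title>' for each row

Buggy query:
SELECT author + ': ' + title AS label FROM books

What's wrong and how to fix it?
Bug: '+' is numeric addition; on text columns SQLite converts them to 0 instead of concatenating

Fix: Use the || operator for string concatenation

Corrected query:
SELECT author || ': ' || title AS label FROM books

Result:
label               
--------------------
Austen: Emma        
Asimov: I, Robot    
Orwell: Burmese Days
Orwell: 1984        
Orwell: Burmese Days
Asimov: Foundation  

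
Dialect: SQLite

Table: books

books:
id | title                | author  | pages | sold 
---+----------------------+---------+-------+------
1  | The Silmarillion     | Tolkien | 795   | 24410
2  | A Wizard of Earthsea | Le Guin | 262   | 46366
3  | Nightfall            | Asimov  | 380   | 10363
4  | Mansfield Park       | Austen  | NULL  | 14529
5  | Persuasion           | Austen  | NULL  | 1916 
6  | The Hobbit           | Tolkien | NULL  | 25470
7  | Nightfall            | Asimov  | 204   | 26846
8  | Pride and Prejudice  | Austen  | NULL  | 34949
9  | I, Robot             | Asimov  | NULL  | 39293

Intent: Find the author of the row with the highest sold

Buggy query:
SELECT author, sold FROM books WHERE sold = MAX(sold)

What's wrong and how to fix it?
Bug: MAX(sold) is an aggregate and cannot be used directly in WHERE

Fix: Wrap MAX in a scalar subquery so WHERE compares against a single value

Corrected query:
SELECT author, sold FROM books WHERE sold = (SELECT MAX(sold) FROM books)

Result:
author  | sold 
--------+------
Le Guin | 46366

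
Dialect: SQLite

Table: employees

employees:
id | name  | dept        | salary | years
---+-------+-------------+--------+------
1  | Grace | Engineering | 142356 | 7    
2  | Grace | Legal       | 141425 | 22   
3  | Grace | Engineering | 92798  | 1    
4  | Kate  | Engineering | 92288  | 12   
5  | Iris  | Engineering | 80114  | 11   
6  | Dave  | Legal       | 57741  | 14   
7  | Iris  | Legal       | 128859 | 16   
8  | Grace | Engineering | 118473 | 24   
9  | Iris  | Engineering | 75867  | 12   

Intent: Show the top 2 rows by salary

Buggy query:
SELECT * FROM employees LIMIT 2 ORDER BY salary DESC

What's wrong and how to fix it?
Bug: LIMIT must come after ORDER BY

Fix: Swap the clauses: ORDER BY first, then LIMIT

Corrected query:
SELECT * FROM employees ORDER BY salary DESC LIMIT 2

Result:
id | name  | dept        | salary | years
---+-------+-------------+--------+------
1  | Grace | Engineering | 142356 | 7    
2  | Grace | Legal       | 141425 | 22   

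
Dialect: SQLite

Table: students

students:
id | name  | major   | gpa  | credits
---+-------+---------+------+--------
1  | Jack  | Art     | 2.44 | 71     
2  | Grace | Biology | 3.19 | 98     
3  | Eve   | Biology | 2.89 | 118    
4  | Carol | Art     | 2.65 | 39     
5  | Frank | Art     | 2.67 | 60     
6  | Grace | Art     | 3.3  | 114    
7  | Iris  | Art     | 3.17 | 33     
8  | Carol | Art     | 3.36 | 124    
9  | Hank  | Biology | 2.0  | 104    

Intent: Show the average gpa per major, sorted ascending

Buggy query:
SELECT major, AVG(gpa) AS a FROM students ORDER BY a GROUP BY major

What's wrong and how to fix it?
Bug: ORDER BY appears before GROUP BY; SQL clause order requires GROUP BY first

Fix: Move ORDER BY to the end, after GROUP BY

Corrected query:
SELECT major, AVG(gpa) AS a FROM students GROUP BY major ORDER BY a

Result:
major   | a       
--------+---------
Biology | 2.693333
Art     | 2.931667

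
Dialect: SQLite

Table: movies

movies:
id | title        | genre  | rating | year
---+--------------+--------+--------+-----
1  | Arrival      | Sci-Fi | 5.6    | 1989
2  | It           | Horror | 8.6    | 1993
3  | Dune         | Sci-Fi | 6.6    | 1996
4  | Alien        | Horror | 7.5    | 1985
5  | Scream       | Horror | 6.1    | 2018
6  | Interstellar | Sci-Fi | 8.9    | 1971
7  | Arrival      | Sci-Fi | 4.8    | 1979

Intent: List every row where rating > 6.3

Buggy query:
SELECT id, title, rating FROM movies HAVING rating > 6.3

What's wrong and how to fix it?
Bug: This is a non-aggregate query (no GROUP BY, no aggregates), so in SQLite the HAVING clause is invalid here; a row-level condition belongs in WHERE

Fix: Use WHERE for row-level filtering

Corrected query:
SELECT id, title, rating FROM movies WHERE rating > 6.3

Result:
id | title        | rating
---+--------------+-------
2  | It           | 8.6   
3  | Dune         | 6.6   
4  | Alien        | 7.5   
6  | Interstellar | 8.9   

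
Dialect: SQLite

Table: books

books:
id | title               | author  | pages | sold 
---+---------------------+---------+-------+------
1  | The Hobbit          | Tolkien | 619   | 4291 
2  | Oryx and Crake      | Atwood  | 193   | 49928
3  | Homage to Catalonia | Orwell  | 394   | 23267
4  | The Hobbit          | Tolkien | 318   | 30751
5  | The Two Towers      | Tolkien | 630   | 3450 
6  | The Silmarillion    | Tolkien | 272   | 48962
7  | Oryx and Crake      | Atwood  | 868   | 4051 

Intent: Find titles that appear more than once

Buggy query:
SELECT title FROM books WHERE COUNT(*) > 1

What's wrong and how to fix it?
Bug: WHERE can't reference COUNT(*); aggregates are computed after WHERE

Fix: GROUP BY title, then filter groups with HAVING COUNT(*) > 1

Corrected query:
SELECT title FROM books GROUP BY title HAVING COUNT(*) > 1

Result:
title         
--------------
Oryx and Crake
The Hobbit    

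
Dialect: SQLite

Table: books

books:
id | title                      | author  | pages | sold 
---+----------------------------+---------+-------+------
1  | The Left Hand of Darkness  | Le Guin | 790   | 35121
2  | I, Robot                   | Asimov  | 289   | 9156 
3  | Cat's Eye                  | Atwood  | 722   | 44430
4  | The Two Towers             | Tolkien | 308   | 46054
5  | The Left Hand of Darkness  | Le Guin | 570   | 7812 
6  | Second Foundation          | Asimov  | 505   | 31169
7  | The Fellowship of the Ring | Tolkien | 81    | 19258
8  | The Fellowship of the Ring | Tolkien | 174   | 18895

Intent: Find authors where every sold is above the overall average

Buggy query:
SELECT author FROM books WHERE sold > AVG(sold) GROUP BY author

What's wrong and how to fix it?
Bug: WHERE evaluates per row before aggregation, so AVG() is unavailable

Fix: Compute the overall average in a scalar subquery and compare each group's MIN against it in HAVING

Corrected query:
SELECT author FROM books GROUP BY author HAVING MIN(sold) > (SELECT AVG(sold) FROM books)

Result:
author
------
Atwood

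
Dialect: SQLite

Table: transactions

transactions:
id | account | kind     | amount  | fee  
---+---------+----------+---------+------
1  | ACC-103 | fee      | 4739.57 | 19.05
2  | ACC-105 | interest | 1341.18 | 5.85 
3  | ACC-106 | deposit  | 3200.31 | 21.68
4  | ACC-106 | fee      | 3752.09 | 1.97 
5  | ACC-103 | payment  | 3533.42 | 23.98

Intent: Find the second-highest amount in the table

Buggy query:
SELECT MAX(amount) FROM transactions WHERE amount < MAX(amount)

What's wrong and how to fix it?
Bug: MAX(amount) on the right of the comparison is an aggregate-in-WHERE error

Fix: Put the inner MAX in a scalar subquery

Corrected query:
SELECT MAX(amount) FROM transactions WHERE amount < (SELECT MAX(amount) FROM transactions)

Result:
MAX(amount)
-----------
3752.09    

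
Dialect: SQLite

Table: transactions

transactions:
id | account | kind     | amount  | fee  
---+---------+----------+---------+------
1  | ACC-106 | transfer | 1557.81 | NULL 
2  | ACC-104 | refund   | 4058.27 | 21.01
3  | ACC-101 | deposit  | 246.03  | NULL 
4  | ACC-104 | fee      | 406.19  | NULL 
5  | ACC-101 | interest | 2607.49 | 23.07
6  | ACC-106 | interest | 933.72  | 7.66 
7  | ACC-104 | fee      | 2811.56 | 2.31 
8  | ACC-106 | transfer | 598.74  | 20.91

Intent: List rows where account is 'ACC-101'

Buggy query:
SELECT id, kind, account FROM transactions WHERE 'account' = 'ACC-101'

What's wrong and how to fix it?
Bug: Single quotes denote string literals in SQL; the column name is being compared as a constant string

Fix: Reference the column as account without single quotes

Corrected query:
SELECT id, kind, account FROM transactions WHERE account = 'ACC-101'

Result:
id | kind     | account
---+----------+--------
3  | deposit  | ACC-101
5  | interest | ACC-101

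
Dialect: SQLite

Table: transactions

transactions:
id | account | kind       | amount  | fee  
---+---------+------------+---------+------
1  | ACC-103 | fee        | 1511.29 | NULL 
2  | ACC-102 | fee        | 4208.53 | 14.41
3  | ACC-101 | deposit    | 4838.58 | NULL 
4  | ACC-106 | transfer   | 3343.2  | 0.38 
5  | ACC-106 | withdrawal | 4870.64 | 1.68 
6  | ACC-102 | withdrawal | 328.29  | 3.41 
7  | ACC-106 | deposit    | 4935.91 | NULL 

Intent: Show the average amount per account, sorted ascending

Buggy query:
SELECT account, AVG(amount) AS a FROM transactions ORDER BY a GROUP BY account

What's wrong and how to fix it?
Bug: ORDER BY appears before GROUP BY; SQL clause order requires GROUP BY first

Fix: Reorder: SELECT … FROM … GROUP BY … ORDER BY …

Corrected query:
SELECT account, AVG(amount) AS a FROM transactions GROUP BY account ORDER BY a

Result:
account | a      
--------+--------
ACC-103 | 1511.29
ACC-102 | 2268.41
ACC-106 | 4383.25
ACC-101 | 4838.58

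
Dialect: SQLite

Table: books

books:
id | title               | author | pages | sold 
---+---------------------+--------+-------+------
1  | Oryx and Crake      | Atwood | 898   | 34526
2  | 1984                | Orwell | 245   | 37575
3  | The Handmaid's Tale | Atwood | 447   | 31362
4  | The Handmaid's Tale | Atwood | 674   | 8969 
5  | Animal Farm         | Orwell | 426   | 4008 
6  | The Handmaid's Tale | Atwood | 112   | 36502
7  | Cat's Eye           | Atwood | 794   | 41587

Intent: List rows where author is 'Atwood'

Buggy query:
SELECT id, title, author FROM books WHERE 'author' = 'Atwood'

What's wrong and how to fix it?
Bug: 'author' in single quotes is a string literal, not the column; the comparison is literal-vs-literal and never true

Fix: Reference the column as author without single quotes

Corrected query:
SELECT id, title, author FROM books WHERE author = 'Atwood'

Result:
id | title               | author
---+---------------------+-------
1  | Oryx and Crake      | Atwood
3  | The Handmaid's Tale | Atwood
4  | The Handmaid's Tale | Atwood
6  | The Handmaid's Tale | Atwood
7  | Cat's Eye           | Atwood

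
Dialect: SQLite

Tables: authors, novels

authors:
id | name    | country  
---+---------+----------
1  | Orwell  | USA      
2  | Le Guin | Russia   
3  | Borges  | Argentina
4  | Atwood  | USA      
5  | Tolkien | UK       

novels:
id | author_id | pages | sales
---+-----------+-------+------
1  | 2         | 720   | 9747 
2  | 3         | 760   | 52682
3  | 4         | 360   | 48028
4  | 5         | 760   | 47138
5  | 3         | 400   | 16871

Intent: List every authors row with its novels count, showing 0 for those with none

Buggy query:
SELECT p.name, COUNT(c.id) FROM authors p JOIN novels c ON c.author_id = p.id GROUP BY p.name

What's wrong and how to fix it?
Bug: INNER JOIN drops authors rows that have no matching novels rows

Fix: Switch to LEFT JOIN to retain unmatched parent rows

Corrected query:
SELECT p.name, COUNT(c.id) FROM authors p LEFT JOIN novels c ON c.author_id = p.id GROUP BY p.name

Result:
name    | COUNT(c.id)
--------+------------
Atwood  | 1          
Borges  | 2          
Le Guin | 1          
Orwell  | 0          
Tolkien | 1          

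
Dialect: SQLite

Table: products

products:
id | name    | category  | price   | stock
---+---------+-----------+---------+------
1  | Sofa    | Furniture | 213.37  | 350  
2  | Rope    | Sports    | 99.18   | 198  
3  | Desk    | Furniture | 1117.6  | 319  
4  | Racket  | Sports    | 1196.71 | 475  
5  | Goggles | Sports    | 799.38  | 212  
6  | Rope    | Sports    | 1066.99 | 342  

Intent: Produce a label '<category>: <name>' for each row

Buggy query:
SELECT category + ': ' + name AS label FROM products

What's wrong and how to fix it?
Bug: SQLite uses || for string concatenation; + coerces text to numbers (yielding 0)

Fix: Use the || operator for string concatenation

Corrected query:
SELECT category || ': ' || name AS label FROM products

Result:
label          
---------------
Furniture: Sofa
Sports: Rope   
Furniture: Desk
Sports: Racket 
Sports: Goggles
Sports: Rope   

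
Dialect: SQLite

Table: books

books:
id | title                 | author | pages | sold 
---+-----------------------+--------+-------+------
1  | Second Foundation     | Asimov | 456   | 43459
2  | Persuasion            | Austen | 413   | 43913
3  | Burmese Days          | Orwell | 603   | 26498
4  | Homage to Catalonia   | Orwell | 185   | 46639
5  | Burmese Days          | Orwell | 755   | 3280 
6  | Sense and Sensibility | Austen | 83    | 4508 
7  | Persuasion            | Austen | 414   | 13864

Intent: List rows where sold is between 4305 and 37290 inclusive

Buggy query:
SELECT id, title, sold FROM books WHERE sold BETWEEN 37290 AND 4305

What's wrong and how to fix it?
Bug: BETWEEN expects the lower bound first; with 37290 AND 4305 the range is empty

Fix: Write BETWEEN 4305 AND 37290

Corrected query:
SELECT id, title, sold FROM books WHERE sold BETWEEN 4305 AND 37290

Result:
id | title                 | sold 
---+-----------------------+------
3  | Burmese Days          | 26498
6  | Sense and Sensibility | 4508 
7  | Persuasion            | 13864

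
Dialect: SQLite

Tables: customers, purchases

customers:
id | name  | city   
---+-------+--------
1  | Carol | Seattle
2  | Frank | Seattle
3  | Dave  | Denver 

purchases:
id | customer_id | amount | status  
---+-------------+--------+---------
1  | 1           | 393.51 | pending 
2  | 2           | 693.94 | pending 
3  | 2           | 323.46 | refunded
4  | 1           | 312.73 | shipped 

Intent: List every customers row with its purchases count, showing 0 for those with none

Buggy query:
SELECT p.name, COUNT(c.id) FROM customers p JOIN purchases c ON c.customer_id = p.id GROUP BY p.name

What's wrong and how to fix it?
Bug: An inner join excludes parents with zero children

Fix: Use LEFT JOIN so parents without children still appear (COUNT(c.id) gives 0)

Corrected query:
SELECT p.name, COUNT(c.id) FROM customers p LEFT JOIN purchases c ON c.customer_id = p.id GROUP BY p.name

Result:
name  | COUNT(c.id)
------+------------
Carol | 2          
Dave  | 0          
Frank | 2          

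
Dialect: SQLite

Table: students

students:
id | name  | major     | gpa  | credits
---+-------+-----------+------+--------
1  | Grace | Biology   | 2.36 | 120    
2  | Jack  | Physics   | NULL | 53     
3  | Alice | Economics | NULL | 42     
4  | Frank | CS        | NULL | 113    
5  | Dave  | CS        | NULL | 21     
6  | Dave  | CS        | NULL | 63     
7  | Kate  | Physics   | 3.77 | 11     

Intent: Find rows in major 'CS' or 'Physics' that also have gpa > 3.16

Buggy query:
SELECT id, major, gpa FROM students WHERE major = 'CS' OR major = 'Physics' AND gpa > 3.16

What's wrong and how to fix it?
Bug: Without parentheses, AND is evaluated before OR, so the gpa filter only applies to the 'Physics' branch

Fix: Add parentheses around the OR so the AND applies to both alternatives

Corrected query:
SELECT id, major, gpa FROM students WHERE (major = 'CS' OR major = 'Physics') AND gpa > 3.16

Result:
id | major   | gpa 
---+---------+-----
7  | Physics | 3.77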